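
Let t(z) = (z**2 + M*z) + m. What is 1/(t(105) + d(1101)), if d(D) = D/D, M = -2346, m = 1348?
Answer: -1/233956 ≈ -4.2743e-6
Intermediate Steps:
d(D) = 1
t(z) = 1348 + z**2 - 2346*z (t(z) = (z**2 - 2346*z) + 1348 = 1348 + z**2 - 2346*z)
1/(t(105) + d(1101)) = 1/((1348 + 105**2 - 2346*105) + 1) = 1/((1348 + 11025 - 246330) + 1) = 1/(-233957 + 1) = 1/(-233956) = -1/233956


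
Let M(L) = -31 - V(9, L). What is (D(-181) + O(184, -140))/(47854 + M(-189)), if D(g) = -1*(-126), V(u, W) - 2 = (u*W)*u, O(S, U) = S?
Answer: 31/6313 ≈ 0.0049105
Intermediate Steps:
V(u, W) = 2 + W*u**2 (V(u, W) = 2 + (u*W)*u = 2 + (W*u)*u = 2 + W*u**2)
D(g) = 126
M(L) = -33 - 81*L (M(L) = -31 - (2 + L*9**2) = -31 - (2 + L*81) = -31 - (2 + 81*L) = -31 + (-2 - 81*L) = -33 - 81*L)
(D(-181) + O(184, -140))/(47854 + M(-189)) = (126 + 184)/(47854 + (-33 - 81*(-189))) = 310/(47854 + (-33 + 15309)) = 310/(47854 + 15276) = 310/63130 = 310*(1/63130) = 31/6313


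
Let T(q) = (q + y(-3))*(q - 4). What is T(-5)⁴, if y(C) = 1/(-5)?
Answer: 2998219536/625 ≈ 4.7972e+6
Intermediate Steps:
y(C) = -⅕
T(q) = (-4 + q)*(-⅕ + q) (T(q) = (q - ⅕)*(q - 4) = (-⅕ + q)*(-4 + q) = (-4 + q)*(-⅕ + q))
T(-5)⁴ = (⅘ + (-5)² - 21/5*(-5))⁴ = (⅘ + 25 + 21)⁴ = (234/5)⁴ = 2998219536/625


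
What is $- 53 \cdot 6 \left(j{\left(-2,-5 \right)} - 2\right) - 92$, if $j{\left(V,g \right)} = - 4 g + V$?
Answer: $-5180$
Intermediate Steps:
$j{\left(V,g \right)} = V - 4 g$
$- 53 \cdot 6 \left(j{\left(-2,-5 \right)} - 2\right) - 92 = - 53 \cdot 6 \left(\left(-2 - -20\right) - 2\right) - 92 = - 53 \cdot 6 \left(\left(-2 + 20\right) - 2\right) - 92 = - 53 \cdot 6 \left(18 - 2\right) - 92 = - 53 \cdot 6 \cdot 16 - 92 = \left(-53\right) 96 - 92 = -5088 - 92 = -5180$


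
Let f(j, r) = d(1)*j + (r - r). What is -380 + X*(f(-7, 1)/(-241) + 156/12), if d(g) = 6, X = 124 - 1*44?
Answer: 162420/241 ≈ 673.94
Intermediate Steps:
X = 80 (X = 124 - 44 = 80)
f(j, r) = 6*j (f(j, r) = 6*j + (r - r) = 6*j + 0 = 6*j)
-380 + X*(f(-7, 1)/(-241) + 156/12) = -380 + 80*((6*(-7))/(-241) + 156/12) = -380 + 80*(-42*(-1/241) + 156*(1/12)) = -380 + 80*(42/241 + 13) = -380 + 80*(3175/241) = -380 + 254000/241 = 162420/241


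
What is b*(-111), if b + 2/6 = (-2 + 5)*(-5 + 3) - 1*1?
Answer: 814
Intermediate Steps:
b = -22/3 (b = -⅓ + ((-2 + 5)*(-5 + 3) - 1*1) = -⅓ + (3*(-2) - 1) = -⅓ + (-6 - 1) = -⅓ - 7 = -22/3 ≈ -7.3333)
b*(-111) = -22/3*(-111) = 814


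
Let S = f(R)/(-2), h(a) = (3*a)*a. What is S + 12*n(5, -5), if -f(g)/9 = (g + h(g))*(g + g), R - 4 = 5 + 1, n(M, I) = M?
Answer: 27960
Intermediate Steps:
h(a) = 3*a**2
R = 10 (R = 4 + (5 + 1) = 4 + 6 = 10)
f(g) = -18*g*(g + 3*g**2) (f(g) = -9*(g + 3*g**2)*(g + g) = -9*(g + 3*g**2)*2*g = -18*g*(g + 3*g**2))
S = 27900 (S = (10**2*(-18 - 54*10))/(-2) = (100*(-18 - 540))*(-1/2) = (100*(-558))*(-1/2) = -55800*(-1/2) = 27900)
S + 12*n(5, -5) = 27900 + 12*5 = 27900 + 60 = 27960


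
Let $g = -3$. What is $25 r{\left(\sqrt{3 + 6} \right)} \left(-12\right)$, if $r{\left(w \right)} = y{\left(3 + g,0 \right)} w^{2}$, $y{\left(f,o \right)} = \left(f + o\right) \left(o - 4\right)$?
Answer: $0$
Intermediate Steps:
$y{\left(f,o \right)} = \left(-4 + o\right) \left(f + o\right)$ ($y{\left(f,o \right)} = \left(f + o\right) \left(-4 + o\right) = \left(-4 + o\right) \left(f + o\right)$)
$r{\left(w \right)} = 0$ ($r{\left(w \right)} = \left(0^{2} - 4 \left(3 - 3\right) - 0 + \left(3 - 3\right) 0\right) w^{2} = \left(0 - 0 + 0 + 0 \cdot 0\right) w^{2} = \left(0 + 0 + 0 + 0\right) w^{2} = 0 w^{2} = 0$)
$25 r{\left(\sqrt{3 + 6} \right)} \left(-12\right) = 25 \cdot 0 \left(-12\right) = 0 \left(-12\right) = 0$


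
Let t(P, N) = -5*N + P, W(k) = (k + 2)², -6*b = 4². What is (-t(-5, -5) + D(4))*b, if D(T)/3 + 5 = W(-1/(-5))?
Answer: 4096/75 ≈ 54.613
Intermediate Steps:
b = -8/3 (b = -⅙*4² = -⅙*16 = -8/3 ≈ -2.6667)
W(k) = (2 + k)²
D(T) = -12/25 (D(T) = -15 + 3*(2 - 1/(-5))² = -15 + 3*(2 - 1*(-⅕))² = -15 + 3*(2 + ⅕)² = -15 + 3*(11/5)² = -15 + 3*(121/25) = -15 + 363/25 = -12/25)
t(P, N) = P - 5*N
(-t(-5, -5) + D(4))*b = (-(-5 - 5*(-5)) - 12/25)*(-8/3) = (-(-5 + 25) - 12/25)*(-8/3) = (-1*20 - 12/25)*(-8/3) = (-20 - 12/25)*(-8/3) = -512/25*(-8/3) = 4096/75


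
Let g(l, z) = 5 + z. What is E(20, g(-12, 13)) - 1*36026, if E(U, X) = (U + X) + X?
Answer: -35970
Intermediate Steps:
E(U, X) = U + 2*X
E(20, g(-12, 13)) - 1*36026 = (20 + 2*(5 + 13)) - 1*36026 = (20 + 2*18) - 36026 = (20 + 36) - 36026 = 56 - 36026 = -35970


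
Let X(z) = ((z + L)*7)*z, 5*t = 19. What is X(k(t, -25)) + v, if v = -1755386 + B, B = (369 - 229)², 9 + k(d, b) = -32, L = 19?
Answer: -1729472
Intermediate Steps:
t = 19/5 (t = (⅕)*19 = 19/5 ≈ 3.8000)
k(d, b) = -41 (k(d, b) = -9 - 32 = -41)
B = 19600 (B = 140² = 19600)
X(z) = z*(133 + 7*z) (X(z) = ((z + 19)*7)*z = ((19 + z)*7)*z = (133 + 7*z)*z = z*(133 + 7*z))
v = -1735786 (v = -1755386 + 19600 = -1735786)
X(k(t, -25)) + v = 7*(-41)*(19 - 41) - 1735786 = 7*(-41)*(-22) - 1735786 = 6314 - 1735786 = -1729472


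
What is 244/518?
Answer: 122/259 ≈ 0.47104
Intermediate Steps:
244/518 = 244*(1/518) = 122/259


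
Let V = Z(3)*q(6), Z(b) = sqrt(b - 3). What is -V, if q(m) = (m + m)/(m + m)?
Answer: 0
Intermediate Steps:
Z(b) = sqrt(-3 + b)
q(m) = 1 (q(m) = (2*m)/((2*m)) = (2*m)*(1/(2*m)) = 1)
V = 0 (V = sqrt(-3 + 3)*1 = sqrt(0)*1 = 0*1 = 0)
-V = -1*0 = 0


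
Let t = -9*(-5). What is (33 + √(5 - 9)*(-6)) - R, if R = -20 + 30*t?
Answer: -1297 - 12*I ≈ -1297.0 - 12.0*I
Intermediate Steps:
t = 45
R = 1330 (R = -20 + 30*45 = -20 + 1350 = 1330)
(33 + √(5 - 9)*(-6)) - R = (33 + √(5 - 9)*(-6)) - 1*1330 = (33 + √(-4)*(-6)) - 1330 = (33 + (2*I)*(-6)) - 1330 = (33 - 12*I) - 1330 = -1297 - 12*I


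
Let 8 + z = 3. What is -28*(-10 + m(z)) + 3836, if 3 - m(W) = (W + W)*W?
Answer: 5432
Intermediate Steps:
z = -5 (z = -8 + 3 = -5)
m(W) = 3 - 2*W² (m(W) = 3 - (W + W)*W = 3 - 2*W*W = 3 - 2*W²)
-28*(-10 + m(z)) + 3836 = -28*(-10 + (3 - 2*(-5)²)) + 3836 = -28*(-10 + (3 - 2*25)) + 3836 = -28*(-10 + (3 - 50)) + 3836 = -28*(-10 - 47) + 3836 = -28*(-57) + 3836 = 1596 + 3836 = 5432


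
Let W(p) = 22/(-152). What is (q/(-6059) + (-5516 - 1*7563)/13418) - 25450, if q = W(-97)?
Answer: -78627914381519/3089387156 ≈ -25451.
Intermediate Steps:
W(p) = -11/76 (W(p) = 22*(-1/152) = -11/76)
q = -11/76 ≈ -0.14474
(q/(-6059) + (-5516 - 1*7563)/13418) - 25450 = (-11/76/(-6059) + (-5516 - 1*7563)/13418) - 25450 = (-11/76*(-1/6059) + (-5516 - 7563)*(1/13418)) - 25450 = (11/460484 - 13079*1/13418) - 25450 = (11/460484 - 13079/13418) - 25450 = -3011261319/3089387156 - 25450 = -78627914381519/3089387156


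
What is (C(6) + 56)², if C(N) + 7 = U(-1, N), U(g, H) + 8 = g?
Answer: 1600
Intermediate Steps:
U(g, H) = -8 + g
C(N) = -16 (C(N) = -7 + (-8 - 1) = -7 - 9 = -16)
(C(6) + 56)² = (-16 + 56)² = 40² = 1600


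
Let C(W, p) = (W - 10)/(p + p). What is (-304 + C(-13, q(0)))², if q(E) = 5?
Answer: 9381969/100 ≈ 93820.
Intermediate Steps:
C(W, p) = (-10 + W)/(2*p) (C(W, p) = (-10 + W)/((2*p)) = (-10 + W)*(1/(2*p)) = (-10 + W)/(2*p))
(-304 + C(-13, q(0)))² = (-304 + (½)*(-10 - 13)/5)² = (-304 + (½)*(⅕)*(-23))² = (-304 - 23/10)² = (-3063/10)² = 9381969/100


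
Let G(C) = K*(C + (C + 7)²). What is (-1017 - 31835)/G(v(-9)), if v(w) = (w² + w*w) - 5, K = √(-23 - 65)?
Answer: 8213*I*√22/297583 ≈ 0.12945*I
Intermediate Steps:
K = 2*I*√22 (K = √(-88) = 2*I*√22 ≈ 9.3808*I)
v(w) = -5 + 2*w² (v(w) = (w² + w²) - 5 = 2*w² - 5 = -5 + 2*w²)
G(C) = 2*I*√22*(C + (7 + C)²) (G(C) = (2*I*√22)*(C + (C + 7)²) = (2*I*√22)*(C + (7 + C)²) = 2*I*√22*(C + (7 + C)²))
(-1017 - 31835)/G(v(-9)) = (-1017 - 31835)/((2*I*√22*((-5 + 2*(-9)²) + (7 + (-5 + 2*(-9)²))²))) = -32852*(-I*√22/(44*((-5 + 2*81) + (7 + (-5 + 2*81))²))) = -32852*(-I*√22/(44*((-5 + 162) + (7 + (-5 + 162))²))) = -32852*(-I*√22/(44*(157 + (7 + 157)²))) = -32852*(-I*√22/(44*(157 + 164²))) = -32852*(-I*√22/(44*(157 + 26896))) = -32852*(-I*√22/1190332) = -(-8213)*I*√22/297583 = 8213*I*√22/297583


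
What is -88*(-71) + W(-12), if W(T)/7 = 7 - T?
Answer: 6381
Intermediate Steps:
W(T) = 49 - 7*T (W(T) = 7*(7 - T) = 49 - 7*T)
-88*(-71) + W(-12) = -88*(-71) + (49 - 7*(-12)) = 6248 + (49 + 84) = 6248 + 133 = 6381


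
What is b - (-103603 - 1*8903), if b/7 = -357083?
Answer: -2387075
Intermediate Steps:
b = -2499581 (b = 7*(-357083) = -2499581)
b - (-103603 - 1*8903) = -2499581 - (-103603 - 1*8903) = -2499581 - (-103603 - 8903) = -2499581 - 1*(-112506) = -2499581 + 112506 = -2387075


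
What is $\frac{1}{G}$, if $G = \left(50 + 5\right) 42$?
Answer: $\frac{1}{2310} \approx 0.0004329$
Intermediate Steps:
$G = 2310$ ($G = 55 \cdot 42 = 2310$)
$\frac{1}{G} = \frac{1}{2310}$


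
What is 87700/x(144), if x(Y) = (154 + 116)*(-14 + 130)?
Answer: 4385/1566 ≈ 2.8001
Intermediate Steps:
x(Y) = 31320 (x(Y) = 270*116 = 31320)
87700/x(144) = 87700/31320 = 87700*(1/31320) = 4385/1566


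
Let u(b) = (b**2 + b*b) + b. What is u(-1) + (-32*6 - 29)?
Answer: -220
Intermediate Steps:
u(b) = b + 2*b**2 (u(b) = (b**2 + b**2) + b = 2*b**2 + b = b + 2*b**2)
u(-1) + (-32*6 - 29) = -(1 + 2*(-1)) + (-32*6 - 29) = -(1 - 2) + (-192 - 29) = -1*(-1) - 221 = 1 - 221 = -220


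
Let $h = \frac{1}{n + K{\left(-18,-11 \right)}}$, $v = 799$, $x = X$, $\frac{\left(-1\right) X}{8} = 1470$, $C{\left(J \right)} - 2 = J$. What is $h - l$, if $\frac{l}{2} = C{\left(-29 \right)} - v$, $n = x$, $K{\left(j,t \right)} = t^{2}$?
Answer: $\frac{19227627}{11639} \approx 1652.0$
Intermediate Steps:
$C{\left(J \right)} = 2 + J$
$X = -11760$ ($X = \left(-8\right) 1470 = -11760$)
$x = -11760$
$n = -11760$
$l = -1652$ ($l = 2 \left(\left(2 - 29\right) - 799\right) = 2 \left(-27 - 799\right) = 2 \left(-826\right) = -1652$)
$h = - \frac{1}{11639}$ ($h = \frac{1}{-11760 + \left(-11\right)^{2}} = \frac{1}{-11760 + 121} = \frac{1}{-11639} = - \frac{1}{11639} \approx -8.5918 \cdot 10^{-5}$)
$h - l = - \frac{1}{11639} - -1652 = - \frac{1}{11639} + 1652 = \frac{19227627}{11639}$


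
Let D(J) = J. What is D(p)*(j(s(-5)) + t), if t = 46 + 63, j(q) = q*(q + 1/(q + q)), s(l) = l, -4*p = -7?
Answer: 1883/8 ≈ 235.38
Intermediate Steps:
p = 7/4 (p = -1/4*(-7) = 7/4 ≈ 1.7500)
j(q) = q*(q + 1/(2*q))
t = 109
D(p)*(j(s(-5)) + t) = 7*((1/2 + (-5)**2) + 109)/4 = 7*((1/2 + 25) + 109)/4 = 7*(51/2 + 109)/4 = (7/4)*(269/2) = 1883/8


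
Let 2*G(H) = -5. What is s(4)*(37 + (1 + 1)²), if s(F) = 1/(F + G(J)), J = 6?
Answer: 82/3 ≈ 27.333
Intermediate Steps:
G(H) = -5/2 (G(H) = (½)*(-5) = -5/2)
s(F) = 1/(-5/2 + F) (s(F) = 1/(F - 5/2) = 1/(-5/2 + F))
s(4)*(37 + (1 + 1)²) = (2/(-5 + 2*4))*(37 + (1 + 1)²) = (2/(-5 + 8))*(37 + 2²) = (2/3)*(37 + 4) = (2*(⅓))*41 = (⅔)*41 = 82/3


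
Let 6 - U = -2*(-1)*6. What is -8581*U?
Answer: 51486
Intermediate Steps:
U = -6 (U = 6 - (-2*(-1))*6 = 6 - 2*6 = 6 - 1*12 = 6 - 12 = -6)
-8581*U = -8581*(-6) = 51486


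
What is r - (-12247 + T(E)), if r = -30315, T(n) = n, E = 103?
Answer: -18171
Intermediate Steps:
r - (-12247 + T(E)) = -30315 - (-12247 + 103) = -30315 - 1*(-12144) = -30315 + 12144 = -18171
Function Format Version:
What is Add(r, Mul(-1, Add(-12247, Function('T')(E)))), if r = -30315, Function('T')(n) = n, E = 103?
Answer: -18171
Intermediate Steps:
Add(r, Mul(-1, Add(-12247, Function('T')(E)))) = Add(-30315, Mul(-1, Add(-12247, 103))) = Add(-30315, Mul(-1, -12144)) = Add(-30315, 12144) = -18171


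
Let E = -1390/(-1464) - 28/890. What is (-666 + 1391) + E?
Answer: 236460527/325740 ≈ 725.92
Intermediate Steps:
E = 299027/325740 (E = -1390*(-1/1464) - 28*1/890 = 695/732 - 14/445 = 299027/325740 ≈ 0.91799)
(-666 + 1391) + E = (-666 + 1391) + 299027/325740 = 725 + 299027/325740 = 236460527/325740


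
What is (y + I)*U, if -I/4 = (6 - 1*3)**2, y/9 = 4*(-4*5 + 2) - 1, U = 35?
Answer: -24255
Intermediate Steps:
y = -657 (y = 9*(4*(-4*5 + 2) - 1) = 9*(4*(-20 + 2) - 1) = 9*(4*(-18) - 1) = 9*(-72 - 1) = 9*(-73) = -657)
I = -36 (I = -4*(6 - 1*3)**2 = -4*(6 - 3)**2 = -4*3**2 = -4*9 = -36)
(y + I)*U = (-657 - 36)*35 = -693*35 = -24255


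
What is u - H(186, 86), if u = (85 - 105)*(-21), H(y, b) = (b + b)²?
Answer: -29164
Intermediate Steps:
H(y, b) = 4*b² (H(y, b) = (2*b)² = 4*b²)
u = 420 (u = -20*(-21) = 420)
u - H(186, 86) = 420 - 4*86² = 420 - 4*7396 = 420 - 1*29584 = 420 - 29584 = -29164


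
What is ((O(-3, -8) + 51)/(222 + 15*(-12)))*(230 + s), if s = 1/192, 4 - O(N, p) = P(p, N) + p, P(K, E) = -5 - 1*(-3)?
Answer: 2870465/8064 ≈ 355.96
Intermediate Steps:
P(K, E) = -2 (P(K, E) = -5 + 3 = -2)
O(N, p) = 6 - p (O(N, p) = 4 - (-2 + p) = 4 + (2 - p) = 6 - p)
s = 1/192 ≈ 0.0052083
((O(-3, -8) + 51)/(222 + 15*(-12)))*(230 + s) = (((6 - 1*(-8)) + 51)/(222 + 15*(-12)))*(230 + 1/192) = (((6 + 8) + 51)/(222 - 180))*(44161/192) = ((14 + 51)/42)*(44161/192) = (65*(1/42))*(44161/192) = (65/42)*(44161/192) = 2870465/8064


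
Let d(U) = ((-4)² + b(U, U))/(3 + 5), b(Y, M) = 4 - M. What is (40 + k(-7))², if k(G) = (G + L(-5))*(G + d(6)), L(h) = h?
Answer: 10609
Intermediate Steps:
d(U) = 5/2 - U/8 (d(U) = ((-4)² + (4 - U))/(3 + 5) = (16 + (4 - U))/8 = (20 - U)*(⅛) = 5/2 - U/8)
k(G) = (-5 + G)*(7/4 + G) (k(G) = (G - 5)*(G + (5/2 - ⅛*6)) = (-5 + G)*(G + (5/2 - ¾)) = (-5 + G)*(G + 7/4) = (-5 + G)*(7/4 + G))
(40 + k(-7))² = (40 + (-35/4 + (-7)² - 13/4*(-7)))² = (40 + (-35/4 + 49 + 91/4))² = (40 + 63)² = 103² = 10609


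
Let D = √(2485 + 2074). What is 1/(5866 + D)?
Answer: 5866/34405397 - √4559/34405397 ≈ 0.00016853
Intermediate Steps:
D = √4559 ≈ 67.520
1/(5866 + D) = 1/(5866 + √4559)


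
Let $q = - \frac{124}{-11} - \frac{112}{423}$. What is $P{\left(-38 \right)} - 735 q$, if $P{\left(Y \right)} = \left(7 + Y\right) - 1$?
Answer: $- \frac{12598532}{1551} \approx -8122.8$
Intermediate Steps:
$q = \frac{51220}{4653}$ ($q = \left(-124\right) \left(- \frac{1}{11}\right) - \frac{112}{423} = \frac{124}{11} - \frac{112}{423} = \frac{51220}{4653} \approx 11.008$)
$P{\left(Y \right)} = 6 + Y$
$P{\left(-38 \right)} - 735 q = \left(6 - 38\right) - \frac{12548900}{1551} = -32 - \frac{12548900}{1551} = - \frac{12598532}{1551}$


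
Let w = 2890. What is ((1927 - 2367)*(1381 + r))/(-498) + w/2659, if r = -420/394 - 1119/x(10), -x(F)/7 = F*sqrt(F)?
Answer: 159166821230/130431927 + 4103*sqrt(10)/2905 ≈ 1224.8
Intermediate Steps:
x(F) = -7*F**(3/2) (x(F) = -7*F*sqrt(F) = -7*F**(3/2))
r = -210/197 + 1119*sqrt(10)/700 (r = -420/394 - 1119*(-sqrt(10)/700) = -420*1/394 - 1119*(-sqrt(10)/700) = -210/197 - 1119*(-sqrt(10)/700) = -210/197 - (-1119)*sqrt(10)/700 = -210/197 + 1119*sqrt(10)/700 ≈ 3.9891)
((1927 - 2367)*(1381 + r))/(-498) + w/2659 = ((1927 - 2367)*(1381 + (-210/197 + 1119*sqrt(10)/700)))/(-498) + 2890/2659 = -440*(271847/197 + 1119*sqrt(10)/700)*(-1/498) + 2890*(1/2659) = (-119612680/197 - 24618*sqrt(10)/35)*(-1/498) + 2890/2659 = (59806340/49053 + 4103*sqrt(10)/2905) + 2890/2659 = 159166821230/130431927 + 4103*sqrt(10)/2905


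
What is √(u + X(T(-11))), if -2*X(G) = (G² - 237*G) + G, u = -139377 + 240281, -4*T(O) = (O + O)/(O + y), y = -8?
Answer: √582623966/76 ≈ 317.60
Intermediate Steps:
T(O) = -O/(2*(-8 + O)) (T(O) = -(O + O)/(4*(O - 8)) = -2*O/(4*(-8 + O)) = -O/(2*(-8 + O)))
u = 100904
X(G) = 118*G - G²/2 (X(G) = -((G² - 237*G) + G)/2 = -(G² - 236*G)/2 = 118*G - G²/2)
√(u + X(T(-11))) = √(100904 + (-1*(-11)/(-16 + 2*(-11)))*(236 - (-1)*(-11)/(-16 + 2*(-11)))/2) = √(100904 + (-1*(-11)/(-16 - 22))*(236 - (-1)*(-11)/(-16 - 22))/2) = √(100904 + (-1*(-11)/(-38))*(236 - (-1)*(-11)/(-38))/2) = √(100904 + (-1*(-11)*(-1/38))*(236 - (-1)*(-11)*(-1)/38)/2) = √(100904 + (½)*(-11/38)*(236 - 1*(-11/38))) = √(100904 + (½)*(-11/38)*(236 + 11/38)) = √(100904 + (½)*(-11/38)*(8979/38)) = √(100904 - 98769/2888) = √(291311983/2888) = √582623966/76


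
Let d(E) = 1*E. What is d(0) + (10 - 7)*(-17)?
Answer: -51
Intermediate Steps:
d(E) = E
d(0) + (10 - 7)*(-17) = 0 + (10 - 7)*(-17) = 0 + 3*(-17) = 0 - 51 = -51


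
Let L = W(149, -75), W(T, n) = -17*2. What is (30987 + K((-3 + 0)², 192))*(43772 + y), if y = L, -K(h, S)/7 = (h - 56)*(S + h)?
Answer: 4247659608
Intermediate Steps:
W(T, n) = -34
L = -34
K(h, S) = -7*(-56 + h)*(S + h) (K(h, S) = -7*(h - 56)*(S + h) = -7*(-56 + h)*(S + h))
y = -34
(30987 + K((-3 + 0)², 192))*(43772 + y) = (30987 + (-7*(-3 + 0)⁴ + 392*192 + 392*(-3 + 0)² - 7*192*(-3 + 0)²))*(43772 - 34) = (30987 + (-7*((-3)²)² + 75264 + 392*(-3)² - 7*192*(-3)²))*43738 = (30987 + (-7*9² + 75264 + 392*9 - 7*192*9))*43738 = (30987 + (-7*81 + 75264 + 3528 - 12096))*43738 = (30987 + (-567 + 75264 + 3528 - 12096))*43738 = (30987 + 66129)*43738 = 97116*43738 = 4247659608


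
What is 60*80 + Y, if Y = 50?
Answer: 4850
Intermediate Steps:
60*80 + Y = 60*80 + 50 = 4800 + 50 = 4850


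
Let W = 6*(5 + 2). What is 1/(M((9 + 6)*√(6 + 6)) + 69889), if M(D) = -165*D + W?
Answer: 69931/4816837261 + 4950*√3/4816837261 ≈ 1.6298e-5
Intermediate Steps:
W = 42 (W = 6*7 = 42)
M(D) = 42 - 165*D (M(D) = -165*D + 42 = 42 - 165*D)
1/(M((9 + 6)*√(6 + 6)) + 69889) = 1/((42 - 165*(9 + 6)*√(6 + 6)) + 69889) = 1/((42 - 2475*√12) + 69889) = 1/((42 - 2475*2*√3) + 69889) = 1/((42 - 4950*√3) + 69889) = 1/(69931 - 4950*√3)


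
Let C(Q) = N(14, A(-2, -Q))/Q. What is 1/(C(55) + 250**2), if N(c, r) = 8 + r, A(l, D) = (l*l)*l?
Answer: 1/62500 ≈ 1.6000e-5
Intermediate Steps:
A(l, D) = l**3 (A(l, D) = l**2*l = l**3)
C(Q) = 0 (C(Q) = (8 + (-2)**3)/Q = (8 - 8)/Q = 0/Q = 0)
1/(C(55) + 250**2) = 1/(0 + 250**2) = 1/(0 + 62500) = 1/62500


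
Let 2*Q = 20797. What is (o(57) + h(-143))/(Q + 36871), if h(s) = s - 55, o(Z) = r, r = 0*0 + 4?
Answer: -388/94539 ≈ -0.0041041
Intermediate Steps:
Q = 20797/2 (Q = (½)*20797 = 20797/2 ≈ 10399.)
r = 4 (r = 0 + 4 = 4)
o(Z) = 4
h(s) = -55 + s
(o(57) + h(-143))/(Q + 36871) = (4 + (-55 - 143))/(20797/2 + 36871) = (4 - 198)/(94539/2) = -194*2/94539 = -388/94539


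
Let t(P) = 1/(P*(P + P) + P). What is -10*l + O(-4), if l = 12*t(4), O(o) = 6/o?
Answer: -29/6 ≈ -4.8333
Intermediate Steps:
t(P) = 1/(P + 2*P²) (t(P) = 1/(P*(2*P) + P) = 1/(2*P² + P) = 1/(P + 2*P²))
l = ⅓ (l = 12*(1/(4*(1 + 2*4))) = 12*(1/(4*(1 + 8))) = 12*((¼)/9) = 12*((¼)*(⅑)) = 12*(1/36) = ⅓ ≈ 0.33333)
-10*l + O(-4) = -10*⅓ + 6/(-4) = -10/3 + 6*(-¼) = -10/3 - 3/2 = -29/6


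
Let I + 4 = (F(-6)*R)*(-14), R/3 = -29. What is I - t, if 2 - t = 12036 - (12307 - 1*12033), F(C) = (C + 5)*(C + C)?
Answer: 26372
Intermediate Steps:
R = -87 (R = 3*(-29) = -87)
F(C) = 2*C*(5 + C) (F(C) = (5 + C)*(2*C) = 2*C*(5 + C))
t = -11760 (t = 2 - (12036 - (12307 - 1*12033)) = 2 - (12036 - (12307 - 12033)) = 2 - (12036 - 1*274) = 2 - (12036 - 274) = 2 - 1*11762 = 2 - 11762 = -11760)
I = 14612 (I = -4 + ((2*(-6)*(5 - 6))*(-87))*(-14) = -4 + ((2*(-6)*(-1))*(-87))*(-14) = -4 + (12*(-87))*(-14) = -4 - 1044*(-14) = -4 + 14616 = 14612)
I - t = 14612 - 1*(-11760) = 14612 + 11760 = 26372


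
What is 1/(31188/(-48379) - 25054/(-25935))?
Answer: 1254709365/403226686 ≈ 3.1117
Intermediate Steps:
1/(31188/(-48379) - 25054/(-25935)) = 1/(31188*(-1/48379) - 25054*(-1/25935)) = 1/(-31188/48379 + 25054/25935) = 1/(403226686/1254709365) = 1254709365/403226686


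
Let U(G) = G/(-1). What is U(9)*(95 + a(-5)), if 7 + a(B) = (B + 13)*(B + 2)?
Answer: -576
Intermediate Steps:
U(G) = -G (U(G) = G*(-1) = -G)
a(B) = -7 + (2 + B)*(13 + B) (a(B) = -7 + (B + 13)*(B + 2) = -7 + (13 + B)*(2 + B) = -7 + (2 + B)*(13 + B))
U(9)*(95 + a(-5)) = (-1*9)*(95 + (19 + (-5)² + 15*(-5))) = -9*(95 + (19 + 25 - 75)) = -9*(95 - 31) = -9*64 = -576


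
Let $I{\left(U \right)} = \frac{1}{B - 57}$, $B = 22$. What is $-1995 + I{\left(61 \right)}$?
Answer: $- \frac{69826}{35} \approx -1995.0$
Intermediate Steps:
$I{\left(U \right)} = - \frac{1}{35}$ ($I{\left(U \right)} = \frac{1}{22 - 57} = \frac{1}{-35} = - \frac{1}{35}$)
$-1995 + I{\left(61 \right)} = -1995 - \frac{1}{35} = - \frac{69826}{35}$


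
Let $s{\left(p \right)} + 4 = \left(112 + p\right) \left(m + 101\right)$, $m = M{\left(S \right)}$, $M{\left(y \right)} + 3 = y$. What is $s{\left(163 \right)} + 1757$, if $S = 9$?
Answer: $31178$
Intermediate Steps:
$M{\left(y \right)} = -3 + y$
$m = 6$ ($m = -3 + 9 = 6$)
$s{\left(p \right)} = 11980 + 107 p$ ($s{\left(p \right)} = -4 + \left(112 + p\right) \left(6 + 101\right) = -4 + \left(112 + p\right) 107 = -4 + \left(11984 + 107 p\right) = 11980 + 107 p$)
$s{\left(163 \right)} + 1757 = \left(11980 + 107 \cdot 163\right) + 1757 = \left(11980 + 17441\right) + 1757 = 29421 + 1757 = 31178$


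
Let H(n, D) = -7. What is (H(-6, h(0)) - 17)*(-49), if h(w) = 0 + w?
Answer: 1176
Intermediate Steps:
h(w) = w
(H(-6, h(0)) - 17)*(-49) = (-7 - 17)*(-49) = -24*(-49) = 1176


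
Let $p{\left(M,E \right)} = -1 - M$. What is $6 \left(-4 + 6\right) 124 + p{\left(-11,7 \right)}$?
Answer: $1498$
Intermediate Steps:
$6 \left(-4 + 6\right) 124 + p{\left(-11,7 \right)} = 6 \left(-4 + 6\right) 124 - -10 = 6 \cdot 2 \cdot 124 + \left(-1 + 11\right) = 12 \cdot 124 + 10 = 1488 + 10 = 1498$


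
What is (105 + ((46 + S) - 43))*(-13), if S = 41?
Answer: -1937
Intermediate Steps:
(105 + ((46 + S) - 43))*(-13) = (105 + ((46 + 41) - 43))*(-13) = (105 + (87 - 43))*(-13) = (105 + 44)*(-13) = 149*(-13) = -1937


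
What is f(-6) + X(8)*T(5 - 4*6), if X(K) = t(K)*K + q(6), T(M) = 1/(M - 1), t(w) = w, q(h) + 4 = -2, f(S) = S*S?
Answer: 331/10 ≈ 33.100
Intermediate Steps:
f(S) = S²
q(h) = -6 (q(h) = -4 - 2 = -6)
T(M) = 1/(-1 + M)
X(K) = -6 + K² (X(K) = K*K - 6 = K² - 6 = -6 + K²)
f(-6) + X(8)*T(5 - 4*6) = (-6)² + (-6 + 8²)/(-1 + (5 - 4*6)) = 36 + (-6 + 64)/(-1 + (5 - 24)) = 36 + 58/(-1 - 19) = 36 + 58/(-20) = 36 + 58*(-1/20) = 36 - 29/10 = 331/10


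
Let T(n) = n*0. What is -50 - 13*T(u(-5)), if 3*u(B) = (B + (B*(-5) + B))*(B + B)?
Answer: -50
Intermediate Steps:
u(B) = -2*B² (u(B) = ((B + (B*(-5) + B))*(B + B))/3 = ((B + (-5*B + B))*(2*B))/3 = ((B - 4*B)*(2*B))/3 = ((-3*B)*(2*B))/3 = (-6*B²)/3 = -2*B²)
T(n) = 0
-50 - 13*T(u(-5)) = -50 - 13*0 = -50 + 0 = -50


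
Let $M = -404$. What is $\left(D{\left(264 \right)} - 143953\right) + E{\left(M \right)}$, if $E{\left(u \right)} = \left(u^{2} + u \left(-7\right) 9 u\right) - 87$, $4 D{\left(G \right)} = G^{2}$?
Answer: $-10246008$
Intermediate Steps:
$D{\left(G \right)} = \frac{G^{2}}{4}$
$E{\left(u \right)} = -87 - 62 u^{2}$ ($E{\left(u \right)} = \left(u^{2} + - 7 u 9 u\right) - 87 = \left(u^{2} + - 63 u u\right) - 87 = \left(u^{2} - 63 u^{2}\right) - 87 = - 62 u^{2} - 87 = -87 - 62 u^{2}$)
$\left(D{\left(264 \right)} - 143953\right) + E{\left(M \right)} = \left(\frac{264^{2}}{4} - 143953\right) - \left(87 + 62 \left(-404\right)^{2}\right) = \left(\frac{1}{4} \cdot 69696 - 143953\right) - 10119479 = \left(17424 - 143953\right) - 10119479 = -126529 - 10119479 = -10246008$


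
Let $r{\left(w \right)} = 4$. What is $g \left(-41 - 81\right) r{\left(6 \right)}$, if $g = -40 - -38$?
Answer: $976$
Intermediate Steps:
$g = -2$ ($g = -40 + 38 = -2$)
$g \left(-41 - 81\right) r{\left(6 \right)} = - 2 \left(-41 - 81\right) 4 = - 2 \left(\left(-122\right) 4\right) = \left(-2\right) \left(-488\right) = 976$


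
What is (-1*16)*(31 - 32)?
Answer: 16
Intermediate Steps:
(-1*16)*(31 - 32) = -16*(-1) = 16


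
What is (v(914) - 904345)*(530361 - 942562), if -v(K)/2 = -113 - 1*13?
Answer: 372668038693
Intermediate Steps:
v(K) = 252 (v(K) = -2*(-113 - 1*13) = -2*(-113 - 13) = -2*(-126) = 252)
(v(914) - 904345)*(530361 - 942562) = (252 - 904345)*(530361 - 942562) = -904093*(-412201) = 372668038693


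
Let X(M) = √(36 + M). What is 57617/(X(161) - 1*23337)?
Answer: -192086847/77802196 - 8231*√197/77802196 ≈ -2.4704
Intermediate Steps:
57617/(X(161) - 1*23337) = 57617/(√(36 + 161) - 1*23337) = 57617/(√197 - 23337) = 57617/(-23337 + √197)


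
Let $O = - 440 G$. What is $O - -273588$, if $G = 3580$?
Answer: $-1301612$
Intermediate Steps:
$O = -1575200$ ($O = \left(-440\right) 3580 = -1575200$)
$O - -273588 = -1575200 - -273588 = -1575200 + 273588 = -1301612$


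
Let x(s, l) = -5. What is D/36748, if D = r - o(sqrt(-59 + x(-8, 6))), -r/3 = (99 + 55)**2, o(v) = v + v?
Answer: -17787/9187 - 4*I/9187 ≈ -1.9361 - 0.0004354*I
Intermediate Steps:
o(v) = 2*v
r = -71148 (r = -3*(99 + 55)**2 = -3*154**2 = -3*23716 = -71148)
D = -71148 - 16*I (D = -71148 - 2*sqrt(-59 - 5) = -71148 - 2*sqrt(-64) = -71148 - 2*8*I = -71148 - 16*I ≈ -71148.0 - 16.0*I)
D/36748 = (-71148 - 16*I)/36748 = (-71148 - 16*I)*(1/36748) = -17787/9187 - 4*I/9187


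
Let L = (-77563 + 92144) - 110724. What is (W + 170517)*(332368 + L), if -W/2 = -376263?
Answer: 218045832675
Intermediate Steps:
W = 752526 (W = -2*(-376263) = 752526)
L = -96143 (L = 14581 - 110724 = -96143)
(W + 170517)*(332368 + L) = (752526 + 170517)*(332368 - 96143) = 923043*236225 = 218045832675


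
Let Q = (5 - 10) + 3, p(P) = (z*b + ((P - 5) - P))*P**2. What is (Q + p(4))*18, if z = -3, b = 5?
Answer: -5796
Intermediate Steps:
p(P) = -20*P**2 (p(P) = (-3*5 + ((P - 5) - P))*P**2 = (-15 + ((-5 + P) - P))*P**2 = (-15 - 5)*P**2 = -20*P**2)
Q = -2 (Q = -5 + 3 = -2)
(Q + p(4))*18 = (-2 - 20*4**2)*18 = (-2 - 20*16)*18 = (-2 - 320)*18 = -322*18 = -5796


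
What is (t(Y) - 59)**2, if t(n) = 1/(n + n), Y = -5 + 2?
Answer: 126025/36 ≈ 3500.7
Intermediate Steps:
Y = -3
t(n) = 1/(2*n)
(t(Y) - 59)**2 = ((1/2)/(-3) - 59)**2 = ((1/2)*(-1/3) - 59)**2 = (-1/6 - 59)**2 = (-355/6)**2 = 126025/36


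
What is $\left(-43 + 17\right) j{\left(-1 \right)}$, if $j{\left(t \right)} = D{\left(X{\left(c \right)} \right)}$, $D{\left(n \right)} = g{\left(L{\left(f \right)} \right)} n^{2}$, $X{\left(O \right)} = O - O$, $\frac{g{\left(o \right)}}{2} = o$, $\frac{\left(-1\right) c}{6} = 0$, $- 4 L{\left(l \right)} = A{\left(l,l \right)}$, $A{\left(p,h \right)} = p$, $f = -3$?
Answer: $0$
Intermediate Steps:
$L{\left(l \right)} = - \frac{l}{4}$
$c = 0$ ($c = \left(-6\right) 0 = 0$)
$g{\left(o \right)} = 2 o$
$X{\left(O \right)} = 0$
$D{\left(n \right)} = \frac{3 n^{2}}{2}$ ($D{\left(n \right)} = 2 \left(\left(- \frac{1}{4}\right) \left(-3\right)\right) n^{2} = 2 \cdot \frac{3}{4} n^{2} = \frac{3 n^{2}}{2}$)
$j{\left(t \right)} = 0$ ($j{\left(t \right)} = \frac{3 \cdot 0^{2}}{2} = \frac{3}{2} \cdot 0 = 0$)
$\left(-43 + 17\right) j{\left(-1 \right)} = \left(-43 + 17\right) 0 = \left(-26\right) 0 = 0$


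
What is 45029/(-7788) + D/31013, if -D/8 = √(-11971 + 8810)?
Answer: -45029/7788 - 8*I*√3161/31013 ≈ -5.7818 - 0.014503*I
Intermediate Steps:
D = -8*I*√3161 (D = -8*√(-11971 + 8810) = -8*I*√3161 ≈ -449.78*I)
45029/(-7788) + D/31013 = 45029/(-7788) - 8*I*√3161/31013 = 45029*(-1/7788) - 8*I*√3161*(1/31013) = -45029/7788 - 8*I*√3161/31013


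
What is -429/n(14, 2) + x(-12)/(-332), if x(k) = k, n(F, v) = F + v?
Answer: -35559/1328 ≈ -26.776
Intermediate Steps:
-429/n(14, 2) + x(-12)/(-332) = -429/(14 + 2) - 12/(-332) = -429/16 - 12*(-1/332) = -429*1/16 + 3/83 = -429/16 + 3/83 = -35559/1328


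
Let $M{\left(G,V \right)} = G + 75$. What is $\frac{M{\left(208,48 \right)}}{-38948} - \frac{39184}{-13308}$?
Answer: $\frac{380593067}{129579996} \approx 2.9371$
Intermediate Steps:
$M{\left(G,V \right)} = 75 + G$
$\frac{M{\left(208,48 \right)}}{-38948} - \frac{39184}{-13308} = \frac{75 + 208}{-38948} - \frac{39184}{-13308} = 283 \left(- \frac{1}{38948}\right) - - \frac{9796}{3327} = - \frac{283}{38948} + \frac{9796}{3327} = \frac{380593067}{129579996}$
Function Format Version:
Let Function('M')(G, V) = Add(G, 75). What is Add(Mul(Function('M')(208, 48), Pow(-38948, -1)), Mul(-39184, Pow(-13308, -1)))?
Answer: Rational(380593067, 129579996) ≈ 2.9371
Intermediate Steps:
Function('M')(G, V) = Add(75, G)
Add(Mul(Function('M')(208, 48), Pow(-38948, -1)), Mul(-39184, Pow(-13308, -1))) = Add(Mul(Add(75, 208), Pow(-38948, -1)), Mul(-39184, Pow(-13308, -1))) = Add(Mul(283, Rational(-1, 38948)), Mul(-39184, Rational(-1, 13308))) = Add(Rational(-283, 38948), Rational(9796, 3327)) = Rational(380593067, 129579996)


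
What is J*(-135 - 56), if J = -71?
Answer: 13561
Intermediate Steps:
J*(-135 - 56) = -71*(-135 - 56) = -71*(-191) = 13561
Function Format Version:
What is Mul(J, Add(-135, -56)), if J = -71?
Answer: 13561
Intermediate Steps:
Mul(J, Add(-135, -56)) = Mul(-71, Add(-135, -56)) = Mul(-71, -191) = 13561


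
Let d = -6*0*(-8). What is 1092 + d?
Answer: 1092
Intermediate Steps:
d = 0 (d = 0*(-8) = 0)
1092 + d = 1092 + 0 = 1092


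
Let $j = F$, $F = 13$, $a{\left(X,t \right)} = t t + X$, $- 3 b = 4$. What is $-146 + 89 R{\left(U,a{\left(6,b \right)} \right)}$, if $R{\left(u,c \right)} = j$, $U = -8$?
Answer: $1011$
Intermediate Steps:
$b = - \frac{4}{3}$ ($b = \left(- \frac{1}{3}\right) 4 = - \frac{4}{3} \approx -1.3333$)
$a{\left(X,t \right)} = X + t^{2}$ ($a{\left(X,t \right)} = t^{2} + X = X + t^{2}$)
$j = 13$
$R{\left(u,c \right)} = 13$
$-146 + 89 R{\left(U,a{\left(6,b \right)} \right)} = -146 + 89 \cdot 13 = -146 + 1157 = 1011$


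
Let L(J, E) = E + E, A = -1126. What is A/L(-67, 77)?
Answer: -563/77 ≈ -7.3117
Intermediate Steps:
L(J, E) = 2*E
A/L(-67, 77) = -1126/(2*77) = -1126/154 = -1126*1/154 = -563/77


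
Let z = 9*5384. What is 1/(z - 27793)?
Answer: 1/20663 ≈ 4.8396e-5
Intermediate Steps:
z = 48456
1/(z - 27793) = 1/(48456 - 27793) = 1/20663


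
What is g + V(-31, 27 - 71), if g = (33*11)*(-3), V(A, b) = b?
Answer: -1133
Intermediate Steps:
g = -1089 (g = 363*(-3) = -1089)
g + V(-31, 27 - 71) = -1089 + (27 - 71) = -1089 - 44 = -1133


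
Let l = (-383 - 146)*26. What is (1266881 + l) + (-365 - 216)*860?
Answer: 753467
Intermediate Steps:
l = -13754 (l = -529*26 = -13754)
(1266881 + l) + (-365 - 216)*860 = (1266881 - 13754) + (-365 - 216)*860 = 1253127 - 581*860 = 1253127 - 499660 = 753467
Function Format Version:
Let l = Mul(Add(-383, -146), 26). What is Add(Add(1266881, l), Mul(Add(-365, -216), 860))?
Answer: 753467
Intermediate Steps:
l = -13754 (l = Mul(-529, 26) = -13754)
Add(Add(1266881, l), Mul(Add(-365, -216), 860)) = Add(Add(1266881, -13754), Mul(Add(-365, -216), 860)) = Add(1253127, Mul(-581, 860)) = Add(1253127, -499660) = 753467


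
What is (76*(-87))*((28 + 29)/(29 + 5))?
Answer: -188442/17 ≈ -11085.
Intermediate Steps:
(76*(-87))*((28 + 29)/(29 + 5)) = -376884/34 = -6612*57/34 = -188442/17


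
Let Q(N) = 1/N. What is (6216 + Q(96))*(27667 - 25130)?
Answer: 1513921769/96 ≈ 1.5770e+7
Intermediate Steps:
(6216 + Q(96))*(27667 - 25130) = (6216 + 1/96)*(27667 - 25130) = (6216 + 1/96)*2537 = (596737/96)*2537 = 1513921769/96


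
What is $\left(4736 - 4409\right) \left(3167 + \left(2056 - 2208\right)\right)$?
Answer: $985905$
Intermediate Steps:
$\left(4736 - 4409\right) \left(3167 + \left(2056 - 2208\right)\right) = 327 \left(3167 + \left(2056 - 2208\right)\right) = 327 \left(3167 - 152\right) = 327 \cdot 3015 = 985905$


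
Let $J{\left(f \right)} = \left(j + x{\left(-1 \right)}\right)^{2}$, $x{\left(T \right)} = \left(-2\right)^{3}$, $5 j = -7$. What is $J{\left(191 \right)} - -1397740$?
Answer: $\frac{34945709}{25} \approx 1.3978 \cdot 10^{6}$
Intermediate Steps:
$j = - \frac{7}{5}$ ($j = \frac{1}{5} \left(-7\right) = - \frac{7}{5} \approx -1.4$)
$x{\left(T \right)} = -8$
$J{\left(f \right)} = \frac{2209}{25}$ ($J{\left(f \right)} = \left(- \frac{7}{5} - 8\right)^{2} = \left(- \frac{47}{5}\right)^{2} = \frac{2209}{25}$)
$J{\left(191 \right)} - -1397740 = \frac{2209}{25} - -1397740 = \frac{2209}{25} + 1397740 = \frac{34945709}{25}$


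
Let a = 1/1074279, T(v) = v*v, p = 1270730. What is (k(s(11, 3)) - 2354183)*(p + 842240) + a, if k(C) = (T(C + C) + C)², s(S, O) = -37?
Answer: 61806583879680302941/1074279 ≈ 5.7533e+13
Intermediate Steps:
T(v) = v²
k(C) = (C + 4*C²)² (k(C) = ((C + C)² + C)² = ((2*C)² + C)² = (4*C² + C)² = (C + 4*C²)²)
a = 1/1074279 ≈ 9.3086e-7
(k(s(11, 3)) - 2354183)*(p + 842240) + a = ((-37)²*(1 + 4*(-37))² - 2354183)*(1270730 + 842240) + 1/1074279 = (1369*(1 - 148)² - 2354183)*2112970 + 1/1074279 = (1369*(-147)² - 2354183)*2112970 + 1/1074279 = (1369*21609 - 2354183)*2112970 + 1/1074279 = (29582721 - 2354183)*2112970 + 1/1074279 = 27228538*2112970 + 1/1074279 = 57533083937860 + 1/1074279 = 61806583879680302941/1074279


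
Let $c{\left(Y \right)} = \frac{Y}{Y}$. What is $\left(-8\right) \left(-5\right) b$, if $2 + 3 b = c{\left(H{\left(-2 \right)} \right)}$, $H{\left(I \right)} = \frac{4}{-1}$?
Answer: $- \frac{40}{3} \approx -13.333$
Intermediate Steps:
$H{\left(I \right)} = -4$ ($H{\left(I \right)} = 4 \left(-1\right) = -4$)
$c{\left(Y \right)} = 1$
$b = - \frac{1}{3}$ ($b = - \frac{2}{3} + \frac{1}{3} \cdot 1 = - \frac{2}{3} + \frac{1}{3} = - \frac{1}{3} \approx -0.33333$)
$\left(-8\right) \left(-5\right) b = \left(-8\right) \left(-5\right) \left(- \frac{1}{3}\right) = 40 \left(- \frac{1}{3}\right) = - \frac{40}{3}$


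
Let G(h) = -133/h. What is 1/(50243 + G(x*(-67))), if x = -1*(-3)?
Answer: 201/10098976 ≈ 1.9903e-5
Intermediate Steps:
x = 3
1/(50243 + G(x*(-67))) = 1/(50243 - 133/(3*(-67))) = 1/(50243 - 133/(-201)) = 1/(50243 - 133*(-1/201)) = 1/(50243 + 133/201) = 1/(10098976/201) = 201/10098976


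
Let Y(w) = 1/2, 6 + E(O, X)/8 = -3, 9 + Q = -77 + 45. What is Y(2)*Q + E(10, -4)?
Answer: -185/2 ≈ -92.500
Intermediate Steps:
Q = -41 (Q = -9 + (-77 + 45) = -9 - 32 = -41)
E(O, X) = -72 (E(O, X) = -48 + 8*(-3) = -48 - 24 = -72)
Y(w) = 1/2
Y(2)*Q + E(10, -4) = (1/2)*(-41) - 72 = -41/2 - 72 = -185/2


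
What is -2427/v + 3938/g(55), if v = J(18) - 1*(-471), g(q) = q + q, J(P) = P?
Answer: 25132/815 ≈ 30.837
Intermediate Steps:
g(q) = 2*q
v = 489 (v = 18 - 1*(-471) = 18 + 471 = 489)
-2427/v + 3938/g(55) = -2427/489 + 3938/((2*55)) = -2427*1/489 + 3938/110 = -809/163 + 3938*(1/110) = -809/163 + 179/5 = 25132/815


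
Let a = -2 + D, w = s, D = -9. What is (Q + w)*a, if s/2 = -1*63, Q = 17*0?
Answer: 1386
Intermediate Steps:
Q = 0
s = -126 (s = 2*(-1*63) = 2*(-63) = -126)
w = -126
a = -11 (a = -2 - 9 = -11)
(Q + w)*a = (0 - 126)*(-11) = -126*(-11) = 1386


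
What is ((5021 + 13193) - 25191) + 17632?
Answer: 10655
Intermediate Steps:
((5021 + 13193) - 25191) + 17632 = (18214 - 25191) + 17632 = -6977 + 17632 = 10655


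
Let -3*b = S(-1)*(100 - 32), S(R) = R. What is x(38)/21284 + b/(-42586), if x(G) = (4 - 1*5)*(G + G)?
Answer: -1394615/339900159 ≈ -0.0041030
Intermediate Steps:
b = 68/3 (b = -(-1)*(100 - 32)/3 = -(-1)*68/3 = -⅓*(-68) = 68/3 ≈ 22.667)
x(G) = -2*G (x(G) = (4 - 5)*(2*G) = -2*G)
x(38)/21284 + b/(-42586) = -2*38/21284 + (68/3)/(-42586) = -76*1/21284 + (68/3)*(-1/42586) = -19/5321 - 34/63879 = -1394615/339900159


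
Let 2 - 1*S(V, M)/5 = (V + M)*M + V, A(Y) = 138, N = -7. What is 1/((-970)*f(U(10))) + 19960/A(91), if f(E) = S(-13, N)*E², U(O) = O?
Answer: 605037500069/4183125000 ≈ 144.64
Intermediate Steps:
S(V, M) = 10 - 5*V - 5*M*(M + V) (S(V, M) = 10 - 5*((V + M)*M + V) = 10 - 5*((M + V)*M + V) = 10 - 5*(M*(M + V) + V) = 10 - 5*(V + M*(M + V)) = 10 + (-5*V - 5*M*(M + V)) = 10 - 5*V - 5*M*(M + V))
f(E) = -625*E² (f(E) = (10 - 5*(-13) - 5*(-7)² - 5*(-7)*(-13))*E² = (10 + 65 - 5*49 - 455)*E² = (10 + 65 - 245 - 455)*E² = -625*E²)
1/((-970)*f(U(10))) + 19960/A(91) = 1/((-970)*((-625*10²))) + 19960/138 = -1/(970*((-625*100))) + 19960*(1/138) = -1/970/(-62500) + 9980/69 = -1/970*(-1/62500) + 9980/69 = 1/60625000 + 9980/69 = 605037500069/4183125000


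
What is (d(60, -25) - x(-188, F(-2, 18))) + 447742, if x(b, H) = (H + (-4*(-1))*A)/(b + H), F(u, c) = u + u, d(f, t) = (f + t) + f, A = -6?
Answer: 21496169/48 ≈ 4.4784e+5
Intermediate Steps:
d(f, t) = t + 2*f
F(u, c) = 2*u
x(b, H) = (-24 + H)/(H + b) (x(b, H) = (H - 4*(-1)*(-6))/(b + H) = (H + 4*(-6))/(H + b) = (H - 24)/(H + b) = (-24 + H)/(H + b))
(d(60, -25) - x(-188, F(-2, 18))) + 447742 = ((-25 + 2*60) - (-24 + 2*(-2))/(2*(-2) - 188)) + 447742 = ((-25 + 120) - (-24 - 4)/(-4 - 188)) + 447742 = (95 - (-28)/(-192)) + 447742 = (95 - (-1)*(-28)/192) + 447742 = (95 - 1*7/48) + 447742 = (95 - 7/48) + 447742 = 4553/48 + 447742 = 21496169/48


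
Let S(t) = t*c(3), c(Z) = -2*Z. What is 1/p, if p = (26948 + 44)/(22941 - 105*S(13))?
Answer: 31131/26992 ≈ 1.1533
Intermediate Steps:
S(t) = -6*t (S(t) = t*(-2*3) = t*(-6) = -6*t)
p = 26992/31131 (p = (26948 + 44)/(22941 - (-630)*13) = 26992/(22941 - 105*(-78)) = 26992/(22941 + 8190) = 26992/31131 ≈ 0.86705)
1/p = 1/(26992/31131) = 31131/26992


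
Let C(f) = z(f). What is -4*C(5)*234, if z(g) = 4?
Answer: -3744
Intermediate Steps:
C(f) = 4
-4*C(5)*234 = -4*4*234 = -16*234 = -3744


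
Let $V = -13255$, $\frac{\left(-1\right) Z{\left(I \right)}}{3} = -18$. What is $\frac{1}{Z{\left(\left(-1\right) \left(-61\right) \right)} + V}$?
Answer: $- \frac{1}{13201} \approx -7.5752 \cdot 10^{-5}$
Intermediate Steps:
$Z{\left(I \right)} = 54$ ($Z{\left(I \right)} = \left(-3\right) \left(-18\right) = 54$)
$\frac{1}{Z{\left(\left(-1\right) \left(-61\right) \right)} + V} = \frac{1}{54 - 13255} = \frac{1}{-13201} = - \frac{1}{13201}$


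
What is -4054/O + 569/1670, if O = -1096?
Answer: 1848451/457580 ≈ 4.0396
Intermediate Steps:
-4054/O + 569/1670 = -4054/(-1096) + 569/1670 = -4054*(-1/1096) + 569*(1/1670) = 2027/548 + 569/1670 = 1848451/457580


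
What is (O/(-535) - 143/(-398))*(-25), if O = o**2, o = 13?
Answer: -46215/42586 ≈ -1.0852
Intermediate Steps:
O = 169 (O = 13**2 = 169)
(O/(-535) - 143/(-398))*(-25) = (169/(-535) - 143/(-398))*(-25) = (169*(-1/535) - 143*(-1/398))*(-25) = (-169/535 + 143/398)*(-25) = (9243/212930)*(-25) = -46215/42586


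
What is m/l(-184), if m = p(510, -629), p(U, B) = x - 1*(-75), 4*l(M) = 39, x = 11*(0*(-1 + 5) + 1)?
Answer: 344/39 ≈ 8.8205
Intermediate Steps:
x = 11 (x = 11*(0*4 + 1) = 11*(0 + 1) = 11*1 = 11)
l(M) = 39/4 (l(M) = (1/4)*39 = 39/4)
p(U, B) = 86 (p(U, B) = 11 - 1*(-75) = 11 + 75 = 86)
m = 86
m/l(-184) = 86/(39/4) = 86*(4/39) = 344/39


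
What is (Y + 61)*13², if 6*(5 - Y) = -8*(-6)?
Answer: 9802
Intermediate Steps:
Y = -3 (Y = 5 - (-4)*(-6)/3 = 5 - ⅙*48 = 5 - 8 = -3)
(Y + 61)*13² = (-3 + 61)*13² = 58*169 = 9802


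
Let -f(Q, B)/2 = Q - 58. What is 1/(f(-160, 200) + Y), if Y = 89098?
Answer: 1/89534 ≈ 1.1169e-5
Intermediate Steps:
f(Q, B) = 116 - 2*Q (f(Q, B) = -2*(Q - 58) = -2*(-58 + Q) = 116 - 2*Q)
1/(f(-160, 200) + Y) = 1/((116 - 2*(-160)) + 89098) = 1/((116 + 320) + 89098) = 1/(436 + 89098) = 1/89534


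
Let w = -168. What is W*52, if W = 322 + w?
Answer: 8008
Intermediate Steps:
W = 154 (W = 322 - 168 = 154)
W*52 = 154*52 = 8008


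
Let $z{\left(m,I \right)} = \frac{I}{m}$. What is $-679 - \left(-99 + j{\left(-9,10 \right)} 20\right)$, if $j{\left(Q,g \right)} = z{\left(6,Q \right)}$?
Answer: $-550$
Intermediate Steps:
$j{\left(Q,g \right)} = \frac{Q}{6}$
$-679 - \left(-99 + j{\left(-9,10 \right)} 20\right) = -679 - \left(-99 + \frac{1}{6} \left(-9\right) 20\right) = -679 - \left(-99 - 30\right) = -679 - -129 = -679 + 129 = -550$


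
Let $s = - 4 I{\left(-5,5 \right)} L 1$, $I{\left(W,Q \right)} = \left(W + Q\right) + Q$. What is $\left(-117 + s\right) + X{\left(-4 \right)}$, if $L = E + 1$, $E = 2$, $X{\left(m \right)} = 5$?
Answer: $-172$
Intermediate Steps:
$I{\left(W,Q \right)} = W + 2 Q$ ($I{\left(W,Q \right)} = \left(Q + W\right) + Q = W + 2 Q$)
$L = 3$ ($L = 2 + 1 = 3$)
$s = -60$ ($s = - 4 \left(-5 + 2 \cdot 5\right) 3 \cdot 1 = - 4 \left(-5 + 10\right) 3 \cdot 1 = \left(-4\right) 5 \cdot 3 \cdot 1 = \left(-20\right) 3 \cdot 1 = \left(-60\right) 1 = -60$)
$\left(-117 + s\right) + X{\left(-4 \right)} = \left(-117 - 60\right) + 5 = -177 + 5 = -172$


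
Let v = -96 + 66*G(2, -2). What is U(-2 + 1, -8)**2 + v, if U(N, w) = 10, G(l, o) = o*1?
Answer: -128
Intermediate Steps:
G(l, o) = o
v = -228 (v = -96 + 66*(-2) = -96 - 132 = -228)
U(-2 + 1, -8)**2 + v = 10**2 - 228 = 100 - 228 = -128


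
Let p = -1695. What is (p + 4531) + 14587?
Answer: 17423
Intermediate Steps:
(p + 4531) + 14587 = (-1695 + 4531) + 14587 = 2836 + 14587 = 17423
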